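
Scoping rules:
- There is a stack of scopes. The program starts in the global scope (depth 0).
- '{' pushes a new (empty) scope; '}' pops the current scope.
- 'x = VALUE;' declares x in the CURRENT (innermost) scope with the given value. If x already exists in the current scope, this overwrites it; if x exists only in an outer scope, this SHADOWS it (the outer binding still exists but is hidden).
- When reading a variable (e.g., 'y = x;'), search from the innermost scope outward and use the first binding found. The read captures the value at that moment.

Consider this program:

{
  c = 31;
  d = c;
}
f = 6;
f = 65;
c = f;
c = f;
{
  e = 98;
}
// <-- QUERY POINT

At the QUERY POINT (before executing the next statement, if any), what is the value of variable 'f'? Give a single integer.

Step 1: enter scope (depth=1)
Step 2: declare c=31 at depth 1
Step 3: declare d=(read c)=31 at depth 1
Step 4: exit scope (depth=0)
Step 5: declare f=6 at depth 0
Step 6: declare f=65 at depth 0
Step 7: declare c=(read f)=65 at depth 0
Step 8: declare c=(read f)=65 at depth 0
Step 9: enter scope (depth=1)
Step 10: declare e=98 at depth 1
Step 11: exit scope (depth=0)
Visible at query point: c=65 f=65

Answer: 65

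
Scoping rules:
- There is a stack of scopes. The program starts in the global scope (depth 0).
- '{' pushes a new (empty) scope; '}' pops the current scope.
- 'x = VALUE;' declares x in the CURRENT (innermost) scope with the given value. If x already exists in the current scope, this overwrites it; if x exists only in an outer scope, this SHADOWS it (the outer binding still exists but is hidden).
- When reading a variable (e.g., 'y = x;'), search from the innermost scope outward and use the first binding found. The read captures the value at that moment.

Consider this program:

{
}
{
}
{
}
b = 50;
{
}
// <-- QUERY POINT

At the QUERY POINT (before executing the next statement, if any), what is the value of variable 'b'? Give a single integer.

Answer: 50

Derivation:
Step 1: enter scope (depth=1)
Step 2: exit scope (depth=0)
Step 3: enter scope (depth=1)
Step 4: exit scope (depth=0)
Step 5: enter scope (depth=1)
Step 6: exit scope (depth=0)
Step 7: declare b=50 at depth 0
Step 8: enter scope (depth=1)
Step 9: exit scope (depth=0)
Visible at query point: b=50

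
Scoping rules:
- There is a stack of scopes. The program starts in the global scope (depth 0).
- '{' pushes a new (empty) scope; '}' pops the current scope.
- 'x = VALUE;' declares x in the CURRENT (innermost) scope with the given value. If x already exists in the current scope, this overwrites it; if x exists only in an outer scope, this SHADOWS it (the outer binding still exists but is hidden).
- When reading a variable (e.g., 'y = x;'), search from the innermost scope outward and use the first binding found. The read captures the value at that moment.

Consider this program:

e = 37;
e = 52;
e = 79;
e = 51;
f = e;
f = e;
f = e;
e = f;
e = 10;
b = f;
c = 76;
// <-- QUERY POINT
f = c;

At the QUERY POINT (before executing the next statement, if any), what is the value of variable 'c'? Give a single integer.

Answer: 76

Derivation:
Step 1: declare e=37 at depth 0
Step 2: declare e=52 at depth 0
Step 3: declare e=79 at depth 0
Step 4: declare e=51 at depth 0
Step 5: declare f=(read e)=51 at depth 0
Step 6: declare f=(read e)=51 at depth 0
Step 7: declare f=(read e)=51 at depth 0
Step 8: declare e=(read f)=51 at depth 0
Step 9: declare e=10 at depth 0
Step 10: declare b=(read f)=51 at depth 0
Step 11: declare c=76 at depth 0
Visible at query point: b=51 c=76 e=10 f=51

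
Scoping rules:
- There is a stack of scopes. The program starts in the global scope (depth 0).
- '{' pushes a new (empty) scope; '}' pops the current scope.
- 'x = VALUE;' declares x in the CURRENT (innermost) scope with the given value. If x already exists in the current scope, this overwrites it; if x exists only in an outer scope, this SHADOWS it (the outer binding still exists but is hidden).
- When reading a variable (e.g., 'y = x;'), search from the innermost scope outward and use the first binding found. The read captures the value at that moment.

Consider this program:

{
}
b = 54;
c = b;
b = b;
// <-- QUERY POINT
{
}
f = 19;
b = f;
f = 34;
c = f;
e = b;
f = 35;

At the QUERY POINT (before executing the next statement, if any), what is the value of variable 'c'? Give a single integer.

Answer: 54

Derivation:
Step 1: enter scope (depth=1)
Step 2: exit scope (depth=0)
Step 3: declare b=54 at depth 0
Step 4: declare c=(read b)=54 at depth 0
Step 5: declare b=(read b)=54 at depth 0
Visible at query point: b=54 c=54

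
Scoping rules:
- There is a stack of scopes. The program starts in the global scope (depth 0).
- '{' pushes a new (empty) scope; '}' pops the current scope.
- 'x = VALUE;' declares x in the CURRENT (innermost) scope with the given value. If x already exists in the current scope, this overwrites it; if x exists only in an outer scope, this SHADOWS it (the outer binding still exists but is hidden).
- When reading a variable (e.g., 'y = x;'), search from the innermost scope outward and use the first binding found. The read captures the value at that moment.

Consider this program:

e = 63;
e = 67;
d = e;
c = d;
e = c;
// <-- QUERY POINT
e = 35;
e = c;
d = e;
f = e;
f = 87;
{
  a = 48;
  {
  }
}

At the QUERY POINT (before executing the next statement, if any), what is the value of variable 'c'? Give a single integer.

Answer: 67

Derivation:
Step 1: declare e=63 at depth 0
Step 2: declare e=67 at depth 0
Step 3: declare d=(read e)=67 at depth 0
Step 4: declare c=(read d)=67 at depth 0
Step 5: declare e=(read c)=67 at depth 0
Visible at query point: c=67 d=67 e=67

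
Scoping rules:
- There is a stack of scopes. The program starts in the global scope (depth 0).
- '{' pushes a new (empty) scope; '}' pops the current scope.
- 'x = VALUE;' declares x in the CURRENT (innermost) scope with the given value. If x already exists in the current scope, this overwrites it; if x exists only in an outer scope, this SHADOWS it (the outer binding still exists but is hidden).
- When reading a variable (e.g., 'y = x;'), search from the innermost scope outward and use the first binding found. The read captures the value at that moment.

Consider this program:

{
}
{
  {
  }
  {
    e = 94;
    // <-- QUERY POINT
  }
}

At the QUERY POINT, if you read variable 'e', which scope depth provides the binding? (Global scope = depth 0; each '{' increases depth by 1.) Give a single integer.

Step 1: enter scope (depth=1)
Step 2: exit scope (depth=0)
Step 3: enter scope (depth=1)
Step 4: enter scope (depth=2)
Step 5: exit scope (depth=1)
Step 6: enter scope (depth=2)
Step 7: declare e=94 at depth 2
Visible at query point: e=94

Answer: 2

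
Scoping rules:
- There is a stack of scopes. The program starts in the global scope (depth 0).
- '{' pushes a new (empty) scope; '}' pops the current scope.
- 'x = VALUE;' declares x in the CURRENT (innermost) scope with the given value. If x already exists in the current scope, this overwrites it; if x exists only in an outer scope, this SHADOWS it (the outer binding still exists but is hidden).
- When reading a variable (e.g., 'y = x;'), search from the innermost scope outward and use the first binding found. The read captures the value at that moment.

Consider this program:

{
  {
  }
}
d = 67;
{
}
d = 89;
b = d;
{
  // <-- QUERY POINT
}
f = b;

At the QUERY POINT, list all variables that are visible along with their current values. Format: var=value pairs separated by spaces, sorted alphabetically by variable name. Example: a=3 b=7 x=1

Step 1: enter scope (depth=1)
Step 2: enter scope (depth=2)
Step 3: exit scope (depth=1)
Step 4: exit scope (depth=0)
Step 5: declare d=67 at depth 0
Step 6: enter scope (depth=1)
Step 7: exit scope (depth=0)
Step 8: declare d=89 at depth 0
Step 9: declare b=(read d)=89 at depth 0
Step 10: enter scope (depth=1)
Visible at query point: b=89 d=89

Answer: b=89 d=89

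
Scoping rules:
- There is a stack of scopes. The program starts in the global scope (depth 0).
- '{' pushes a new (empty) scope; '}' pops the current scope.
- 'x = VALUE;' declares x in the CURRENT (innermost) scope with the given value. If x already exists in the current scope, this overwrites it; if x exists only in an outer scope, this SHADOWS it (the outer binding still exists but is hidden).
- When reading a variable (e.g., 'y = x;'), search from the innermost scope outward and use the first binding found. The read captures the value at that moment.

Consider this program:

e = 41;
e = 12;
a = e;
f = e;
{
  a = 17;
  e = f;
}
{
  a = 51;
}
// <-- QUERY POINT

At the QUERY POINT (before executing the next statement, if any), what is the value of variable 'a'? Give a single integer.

Answer: 12

Derivation:
Step 1: declare e=41 at depth 0
Step 2: declare e=12 at depth 0
Step 3: declare a=(read e)=12 at depth 0
Step 4: declare f=(read e)=12 at depth 0
Step 5: enter scope (depth=1)
Step 6: declare a=17 at depth 1
Step 7: declare e=(read f)=12 at depth 1
Step 8: exit scope (depth=0)
Step 9: enter scope (depth=1)
Step 10: declare a=51 at depth 1
Step 11: exit scope (depth=0)
Visible at query point: a=12 e=12 f=12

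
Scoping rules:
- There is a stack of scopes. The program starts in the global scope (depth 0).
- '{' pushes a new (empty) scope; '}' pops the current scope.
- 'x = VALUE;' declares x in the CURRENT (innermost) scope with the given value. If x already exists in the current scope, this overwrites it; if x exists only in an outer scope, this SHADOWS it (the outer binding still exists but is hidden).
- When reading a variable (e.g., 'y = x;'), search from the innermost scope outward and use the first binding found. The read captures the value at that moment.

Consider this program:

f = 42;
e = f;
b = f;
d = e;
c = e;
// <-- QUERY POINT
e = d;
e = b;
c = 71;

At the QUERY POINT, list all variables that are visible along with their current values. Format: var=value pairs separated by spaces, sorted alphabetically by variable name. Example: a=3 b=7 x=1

Answer: b=42 c=42 d=42 e=42 f=42

Derivation:
Step 1: declare f=42 at depth 0
Step 2: declare e=(read f)=42 at depth 0
Step 3: declare b=(read f)=42 at depth 0
Step 4: declare d=(read e)=42 at depth 0
Step 5: declare c=(read e)=42 at depth 0
Visible at query point: b=42 c=42 d=42 e=42 f=42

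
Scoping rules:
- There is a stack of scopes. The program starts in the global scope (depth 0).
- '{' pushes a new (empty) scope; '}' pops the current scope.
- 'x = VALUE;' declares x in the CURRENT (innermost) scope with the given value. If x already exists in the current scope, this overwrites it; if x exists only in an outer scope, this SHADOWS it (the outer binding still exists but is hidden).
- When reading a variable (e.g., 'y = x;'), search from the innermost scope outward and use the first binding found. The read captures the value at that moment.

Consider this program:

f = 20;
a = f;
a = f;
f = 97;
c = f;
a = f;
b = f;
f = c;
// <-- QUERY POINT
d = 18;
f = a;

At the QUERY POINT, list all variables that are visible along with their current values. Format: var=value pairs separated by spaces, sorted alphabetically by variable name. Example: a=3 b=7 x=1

Answer: a=97 b=97 c=97 f=97

Derivation:
Step 1: declare f=20 at depth 0
Step 2: declare a=(read f)=20 at depth 0
Step 3: declare a=(read f)=20 at depth 0
Step 4: declare f=97 at depth 0
Step 5: declare c=(read f)=97 at depth 0
Step 6: declare a=(read f)=97 at depth 0
Step 7: declare b=(read f)=97 at depth 0
Step 8: declare f=(read c)=97 at depth 0
Visible at query point: a=97 b=97 c=97 f=97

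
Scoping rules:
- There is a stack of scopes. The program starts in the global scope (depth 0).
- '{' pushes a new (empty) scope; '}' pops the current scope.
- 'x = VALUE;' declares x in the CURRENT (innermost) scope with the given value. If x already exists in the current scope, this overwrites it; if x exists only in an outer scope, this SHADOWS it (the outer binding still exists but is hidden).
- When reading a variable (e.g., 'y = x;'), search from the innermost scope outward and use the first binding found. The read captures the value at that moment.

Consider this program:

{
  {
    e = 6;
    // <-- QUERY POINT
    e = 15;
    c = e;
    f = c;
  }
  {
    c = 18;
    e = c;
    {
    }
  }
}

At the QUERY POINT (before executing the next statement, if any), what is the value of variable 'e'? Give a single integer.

Answer: 6

Derivation:
Step 1: enter scope (depth=1)
Step 2: enter scope (depth=2)
Step 3: declare e=6 at depth 2
Visible at query point: e=6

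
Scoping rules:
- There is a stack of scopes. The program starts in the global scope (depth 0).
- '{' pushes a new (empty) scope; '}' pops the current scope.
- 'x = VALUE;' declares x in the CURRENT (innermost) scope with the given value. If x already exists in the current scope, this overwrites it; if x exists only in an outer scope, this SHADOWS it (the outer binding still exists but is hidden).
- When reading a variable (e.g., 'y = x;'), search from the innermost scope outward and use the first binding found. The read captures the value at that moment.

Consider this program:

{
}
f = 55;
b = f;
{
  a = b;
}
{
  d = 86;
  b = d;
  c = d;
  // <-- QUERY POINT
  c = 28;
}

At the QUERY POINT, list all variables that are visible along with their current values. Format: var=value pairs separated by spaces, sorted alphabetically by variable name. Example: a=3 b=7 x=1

Answer: b=86 c=86 d=86 f=55

Derivation:
Step 1: enter scope (depth=1)
Step 2: exit scope (depth=0)
Step 3: declare f=55 at depth 0
Step 4: declare b=(read f)=55 at depth 0
Step 5: enter scope (depth=1)
Step 6: declare a=(read b)=55 at depth 1
Step 7: exit scope (depth=0)
Step 8: enter scope (depth=1)
Step 9: declare d=86 at depth 1
Step 10: declare b=(read d)=86 at depth 1
Step 11: declare c=(read d)=86 at depth 1
Visible at query point: b=86 c=86 d=86 f=55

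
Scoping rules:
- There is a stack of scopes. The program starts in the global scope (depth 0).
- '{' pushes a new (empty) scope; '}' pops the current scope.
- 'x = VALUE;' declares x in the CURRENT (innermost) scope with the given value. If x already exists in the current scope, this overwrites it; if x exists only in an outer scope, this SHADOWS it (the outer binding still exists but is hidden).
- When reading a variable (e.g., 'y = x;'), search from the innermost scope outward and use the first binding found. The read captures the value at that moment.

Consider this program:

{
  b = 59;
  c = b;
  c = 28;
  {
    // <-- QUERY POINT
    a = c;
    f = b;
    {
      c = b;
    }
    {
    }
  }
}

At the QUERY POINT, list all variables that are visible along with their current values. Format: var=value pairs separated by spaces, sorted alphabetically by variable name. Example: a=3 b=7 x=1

Step 1: enter scope (depth=1)
Step 2: declare b=59 at depth 1
Step 3: declare c=(read b)=59 at depth 1
Step 4: declare c=28 at depth 1
Step 5: enter scope (depth=2)
Visible at query point: b=59 c=28

Answer: b=59 c=28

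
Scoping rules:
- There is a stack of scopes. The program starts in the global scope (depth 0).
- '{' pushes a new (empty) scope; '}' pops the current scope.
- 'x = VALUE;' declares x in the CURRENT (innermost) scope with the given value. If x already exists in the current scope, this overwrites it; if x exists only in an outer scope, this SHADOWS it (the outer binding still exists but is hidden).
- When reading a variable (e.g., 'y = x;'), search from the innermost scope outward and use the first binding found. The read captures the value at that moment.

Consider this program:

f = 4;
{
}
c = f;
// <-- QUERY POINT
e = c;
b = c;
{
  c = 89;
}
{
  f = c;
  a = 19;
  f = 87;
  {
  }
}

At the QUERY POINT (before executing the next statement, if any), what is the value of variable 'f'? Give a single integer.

Answer: 4

Derivation:
Step 1: declare f=4 at depth 0
Step 2: enter scope (depth=1)
Step 3: exit scope (depth=0)
Step 4: declare c=(read f)=4 at depth 0
Visible at query point: c=4 f=4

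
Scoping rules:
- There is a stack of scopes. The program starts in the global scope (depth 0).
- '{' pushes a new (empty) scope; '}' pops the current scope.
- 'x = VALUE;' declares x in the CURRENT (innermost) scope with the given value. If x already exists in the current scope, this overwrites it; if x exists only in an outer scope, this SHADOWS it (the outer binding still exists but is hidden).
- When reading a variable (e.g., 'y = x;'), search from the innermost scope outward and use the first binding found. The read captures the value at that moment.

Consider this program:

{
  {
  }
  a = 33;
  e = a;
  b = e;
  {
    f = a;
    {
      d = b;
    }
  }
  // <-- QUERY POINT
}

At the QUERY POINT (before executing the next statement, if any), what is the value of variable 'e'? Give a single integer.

Answer: 33

Derivation:
Step 1: enter scope (depth=1)
Step 2: enter scope (depth=2)
Step 3: exit scope (depth=1)
Step 4: declare a=33 at depth 1
Step 5: declare e=(read a)=33 at depth 1
Step 6: declare b=(read e)=33 at depth 1
Step 7: enter scope (depth=2)
Step 8: declare f=(read a)=33 at depth 2
Step 9: enter scope (depth=3)
Step 10: declare d=(read b)=33 at depth 3
Step 11: exit scope (depth=2)
Step 12: exit scope (depth=1)
Visible at query point: a=33 b=33 e=33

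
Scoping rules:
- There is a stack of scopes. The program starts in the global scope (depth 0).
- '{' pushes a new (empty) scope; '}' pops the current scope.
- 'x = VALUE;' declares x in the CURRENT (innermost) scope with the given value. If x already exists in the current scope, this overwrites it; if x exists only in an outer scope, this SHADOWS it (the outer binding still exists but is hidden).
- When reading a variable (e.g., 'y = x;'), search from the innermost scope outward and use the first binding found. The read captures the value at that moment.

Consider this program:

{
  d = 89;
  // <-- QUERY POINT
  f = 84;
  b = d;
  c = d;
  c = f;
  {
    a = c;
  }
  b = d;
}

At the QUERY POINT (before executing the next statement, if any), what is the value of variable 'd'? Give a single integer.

Answer: 89

Derivation:
Step 1: enter scope (depth=1)
Step 2: declare d=89 at depth 1
Visible at query point: d=89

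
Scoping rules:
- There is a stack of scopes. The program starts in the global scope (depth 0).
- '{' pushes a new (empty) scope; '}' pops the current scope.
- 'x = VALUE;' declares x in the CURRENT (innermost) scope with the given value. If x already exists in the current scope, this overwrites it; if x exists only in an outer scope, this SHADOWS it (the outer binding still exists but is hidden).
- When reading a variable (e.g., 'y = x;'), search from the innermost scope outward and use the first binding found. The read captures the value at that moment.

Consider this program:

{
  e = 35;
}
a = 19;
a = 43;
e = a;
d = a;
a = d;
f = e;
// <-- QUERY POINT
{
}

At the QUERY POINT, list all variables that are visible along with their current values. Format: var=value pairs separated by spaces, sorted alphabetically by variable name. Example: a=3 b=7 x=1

Answer: a=43 d=43 e=43 f=43

Derivation:
Step 1: enter scope (depth=1)
Step 2: declare e=35 at depth 1
Step 3: exit scope (depth=0)
Step 4: declare a=19 at depth 0
Step 5: declare a=43 at depth 0
Step 6: declare e=(read a)=43 at depth 0
Step 7: declare d=(read a)=43 at depth 0
Step 8: declare a=(read d)=43 at depth 0
Step 9: declare f=(read e)=43 at depth 0
Visible at query point: a=43 d=43 e=43 f=43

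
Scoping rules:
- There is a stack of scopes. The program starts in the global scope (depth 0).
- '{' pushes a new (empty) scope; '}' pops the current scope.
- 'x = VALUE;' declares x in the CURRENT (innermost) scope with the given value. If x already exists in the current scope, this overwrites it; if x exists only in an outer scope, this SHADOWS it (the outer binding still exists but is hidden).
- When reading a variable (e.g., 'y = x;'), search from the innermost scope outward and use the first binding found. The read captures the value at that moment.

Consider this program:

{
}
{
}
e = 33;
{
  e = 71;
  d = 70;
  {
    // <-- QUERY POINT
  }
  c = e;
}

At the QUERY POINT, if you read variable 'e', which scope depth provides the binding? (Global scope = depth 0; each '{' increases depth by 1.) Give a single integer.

Step 1: enter scope (depth=1)
Step 2: exit scope (depth=0)
Step 3: enter scope (depth=1)
Step 4: exit scope (depth=0)
Step 5: declare e=33 at depth 0
Step 6: enter scope (depth=1)
Step 7: declare e=71 at depth 1
Step 8: declare d=70 at depth 1
Step 9: enter scope (depth=2)
Visible at query point: d=70 e=71

Answer: 1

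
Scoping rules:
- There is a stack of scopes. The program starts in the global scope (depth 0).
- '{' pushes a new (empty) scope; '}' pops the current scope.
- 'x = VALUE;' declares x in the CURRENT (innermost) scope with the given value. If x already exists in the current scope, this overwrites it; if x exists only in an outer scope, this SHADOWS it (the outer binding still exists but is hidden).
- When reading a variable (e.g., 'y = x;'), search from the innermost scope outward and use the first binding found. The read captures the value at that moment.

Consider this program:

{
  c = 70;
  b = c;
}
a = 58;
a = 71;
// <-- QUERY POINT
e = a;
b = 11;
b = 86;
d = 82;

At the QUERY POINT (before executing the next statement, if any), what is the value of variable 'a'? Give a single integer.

Answer: 71

Derivation:
Step 1: enter scope (depth=1)
Step 2: declare c=70 at depth 1
Step 3: declare b=(read c)=70 at depth 1
Step 4: exit scope (depth=0)
Step 5: declare a=58 at depth 0
Step 6: declare a=71 at depth 0
Visible at query point: a=71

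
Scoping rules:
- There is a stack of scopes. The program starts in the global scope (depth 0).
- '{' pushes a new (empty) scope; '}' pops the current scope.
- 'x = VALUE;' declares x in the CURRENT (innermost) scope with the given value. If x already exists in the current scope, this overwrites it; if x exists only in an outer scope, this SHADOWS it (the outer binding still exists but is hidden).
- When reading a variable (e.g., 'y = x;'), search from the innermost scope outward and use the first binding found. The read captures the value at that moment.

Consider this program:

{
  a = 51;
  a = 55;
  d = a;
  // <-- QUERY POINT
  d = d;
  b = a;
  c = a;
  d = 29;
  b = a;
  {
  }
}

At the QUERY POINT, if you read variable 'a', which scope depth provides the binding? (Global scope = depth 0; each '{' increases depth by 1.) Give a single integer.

Answer: 1

Derivation:
Step 1: enter scope (depth=1)
Step 2: declare a=51 at depth 1
Step 3: declare a=55 at depth 1
Step 4: declare d=(read a)=55 at depth 1
Visible at query point: a=55 d=55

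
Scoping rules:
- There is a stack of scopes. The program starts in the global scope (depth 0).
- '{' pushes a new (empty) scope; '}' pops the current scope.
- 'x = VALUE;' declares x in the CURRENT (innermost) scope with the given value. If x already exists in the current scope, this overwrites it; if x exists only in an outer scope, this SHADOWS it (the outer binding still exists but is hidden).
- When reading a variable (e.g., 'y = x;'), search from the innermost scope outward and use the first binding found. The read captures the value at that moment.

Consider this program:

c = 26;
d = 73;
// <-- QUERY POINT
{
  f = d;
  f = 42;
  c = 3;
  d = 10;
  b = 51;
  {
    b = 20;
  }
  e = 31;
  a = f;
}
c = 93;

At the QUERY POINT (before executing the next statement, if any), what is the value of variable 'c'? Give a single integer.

Answer: 26

Derivation:
Step 1: declare c=26 at depth 0
Step 2: declare d=73 at depth 0
Visible at query point: c=26 d=73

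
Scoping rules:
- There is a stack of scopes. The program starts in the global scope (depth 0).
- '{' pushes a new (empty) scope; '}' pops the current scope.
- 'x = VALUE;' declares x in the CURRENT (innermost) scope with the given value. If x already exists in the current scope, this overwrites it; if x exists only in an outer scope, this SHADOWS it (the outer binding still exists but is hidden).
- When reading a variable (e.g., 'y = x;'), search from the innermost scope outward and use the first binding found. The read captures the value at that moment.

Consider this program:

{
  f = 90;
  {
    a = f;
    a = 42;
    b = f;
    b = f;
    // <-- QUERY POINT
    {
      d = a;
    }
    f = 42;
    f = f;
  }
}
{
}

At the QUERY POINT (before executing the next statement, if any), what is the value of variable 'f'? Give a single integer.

Step 1: enter scope (depth=1)
Step 2: declare f=90 at depth 1
Step 3: enter scope (depth=2)
Step 4: declare a=(read f)=90 at depth 2
Step 5: declare a=42 at depth 2
Step 6: declare b=(read f)=90 at depth 2
Step 7: declare b=(read f)=90 at depth 2
Visible at query point: a=42 b=90 f=90

Answer: 90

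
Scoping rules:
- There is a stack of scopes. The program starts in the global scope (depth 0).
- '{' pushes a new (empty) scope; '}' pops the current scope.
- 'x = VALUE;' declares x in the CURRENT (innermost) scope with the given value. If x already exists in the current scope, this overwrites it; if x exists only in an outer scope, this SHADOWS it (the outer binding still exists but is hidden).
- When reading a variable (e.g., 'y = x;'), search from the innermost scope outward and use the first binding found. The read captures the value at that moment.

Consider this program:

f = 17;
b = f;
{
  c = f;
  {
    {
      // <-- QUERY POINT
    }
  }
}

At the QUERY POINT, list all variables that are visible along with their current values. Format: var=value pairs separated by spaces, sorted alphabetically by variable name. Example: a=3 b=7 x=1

Step 1: declare f=17 at depth 0
Step 2: declare b=(read f)=17 at depth 0
Step 3: enter scope (depth=1)
Step 4: declare c=(read f)=17 at depth 1
Step 5: enter scope (depth=2)
Step 6: enter scope (depth=3)
Visible at query point: b=17 c=17 f=17

Answer: b=17 c=17 f=17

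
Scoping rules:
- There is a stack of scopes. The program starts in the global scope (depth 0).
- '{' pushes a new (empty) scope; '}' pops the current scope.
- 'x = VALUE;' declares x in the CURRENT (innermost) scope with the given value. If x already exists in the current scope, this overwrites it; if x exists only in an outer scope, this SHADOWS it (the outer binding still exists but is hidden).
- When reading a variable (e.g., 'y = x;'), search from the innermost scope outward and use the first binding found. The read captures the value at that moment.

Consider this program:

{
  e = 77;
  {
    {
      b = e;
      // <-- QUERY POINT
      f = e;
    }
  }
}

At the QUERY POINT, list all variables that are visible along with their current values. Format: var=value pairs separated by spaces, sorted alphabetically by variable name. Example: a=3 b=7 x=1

Step 1: enter scope (depth=1)
Step 2: declare e=77 at depth 1
Step 3: enter scope (depth=2)
Step 4: enter scope (depth=3)
Step 5: declare b=(read e)=77 at depth 3
Visible at query point: b=77 e=77

Answer: b=77 e=77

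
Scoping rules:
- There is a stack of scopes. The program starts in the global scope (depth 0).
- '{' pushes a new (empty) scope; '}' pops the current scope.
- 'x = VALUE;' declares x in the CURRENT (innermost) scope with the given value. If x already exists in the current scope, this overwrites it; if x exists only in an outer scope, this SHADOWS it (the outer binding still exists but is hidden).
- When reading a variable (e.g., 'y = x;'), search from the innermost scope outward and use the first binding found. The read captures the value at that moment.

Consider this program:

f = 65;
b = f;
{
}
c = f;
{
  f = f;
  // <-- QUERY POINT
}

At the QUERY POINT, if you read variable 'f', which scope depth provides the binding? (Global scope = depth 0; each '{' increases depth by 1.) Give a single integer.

Step 1: declare f=65 at depth 0
Step 2: declare b=(read f)=65 at depth 0
Step 3: enter scope (depth=1)
Step 4: exit scope (depth=0)
Step 5: declare c=(read f)=65 at depth 0
Step 6: enter scope (depth=1)
Step 7: declare f=(read f)=65 at depth 1
Visible at query point: b=65 c=65 f=65

Answer: 1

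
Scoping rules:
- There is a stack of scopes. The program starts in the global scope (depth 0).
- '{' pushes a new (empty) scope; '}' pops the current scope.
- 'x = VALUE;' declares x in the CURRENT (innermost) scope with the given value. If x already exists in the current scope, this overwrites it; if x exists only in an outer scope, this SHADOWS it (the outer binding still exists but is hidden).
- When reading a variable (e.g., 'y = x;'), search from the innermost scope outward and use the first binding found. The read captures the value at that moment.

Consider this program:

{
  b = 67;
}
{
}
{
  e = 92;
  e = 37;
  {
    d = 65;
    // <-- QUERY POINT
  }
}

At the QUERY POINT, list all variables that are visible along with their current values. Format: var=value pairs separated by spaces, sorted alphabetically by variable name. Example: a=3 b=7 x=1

Answer: d=65 e=37

Derivation:
Step 1: enter scope (depth=1)
Step 2: declare b=67 at depth 1
Step 3: exit scope (depth=0)
Step 4: enter scope (depth=1)
Step 5: exit scope (depth=0)
Step 6: enter scope (depth=1)
Step 7: declare e=92 at depth 1
Step 8: declare e=37 at depth 1
Step 9: enter scope (depth=2)
Step 10: declare d=65 at depth 2
Visible at query point: d=65 e=37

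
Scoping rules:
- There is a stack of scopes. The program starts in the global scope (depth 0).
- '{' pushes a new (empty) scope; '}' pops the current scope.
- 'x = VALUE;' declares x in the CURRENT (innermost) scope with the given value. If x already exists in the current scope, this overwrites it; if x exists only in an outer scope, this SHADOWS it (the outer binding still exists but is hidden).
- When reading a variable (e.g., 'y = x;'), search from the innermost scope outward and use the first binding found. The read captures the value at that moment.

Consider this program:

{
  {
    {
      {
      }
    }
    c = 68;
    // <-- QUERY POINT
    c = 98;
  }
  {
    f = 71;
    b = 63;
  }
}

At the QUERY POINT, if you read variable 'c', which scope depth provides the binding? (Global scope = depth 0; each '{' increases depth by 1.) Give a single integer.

Step 1: enter scope (depth=1)
Step 2: enter scope (depth=2)
Step 3: enter scope (depth=3)
Step 4: enter scope (depth=4)
Step 5: exit scope (depth=3)
Step 6: exit scope (depth=2)
Step 7: declare c=68 at depth 2
Visible at query point: c=68

Answer: 2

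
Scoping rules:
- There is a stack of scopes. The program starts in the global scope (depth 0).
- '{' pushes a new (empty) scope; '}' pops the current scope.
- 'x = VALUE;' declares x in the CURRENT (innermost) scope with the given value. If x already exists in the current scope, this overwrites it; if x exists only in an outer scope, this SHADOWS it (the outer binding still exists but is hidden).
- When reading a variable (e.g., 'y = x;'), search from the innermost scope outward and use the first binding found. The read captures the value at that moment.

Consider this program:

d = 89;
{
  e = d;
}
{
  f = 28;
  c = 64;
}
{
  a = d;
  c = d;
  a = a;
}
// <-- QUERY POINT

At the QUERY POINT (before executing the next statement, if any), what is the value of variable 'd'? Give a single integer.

Step 1: declare d=89 at depth 0
Step 2: enter scope (depth=1)
Step 3: declare e=(read d)=89 at depth 1
Step 4: exit scope (depth=0)
Step 5: enter scope (depth=1)
Step 6: declare f=28 at depth 1
Step 7: declare c=64 at depth 1
Step 8: exit scope (depth=0)
Step 9: enter scope (depth=1)
Step 10: declare a=(read d)=89 at depth 1
Step 11: declare c=(read d)=89 at depth 1
Step 12: declare a=(read a)=89 at depth 1
Step 13: exit scope (depth=0)
Visible at query point: d=89

Answer: 89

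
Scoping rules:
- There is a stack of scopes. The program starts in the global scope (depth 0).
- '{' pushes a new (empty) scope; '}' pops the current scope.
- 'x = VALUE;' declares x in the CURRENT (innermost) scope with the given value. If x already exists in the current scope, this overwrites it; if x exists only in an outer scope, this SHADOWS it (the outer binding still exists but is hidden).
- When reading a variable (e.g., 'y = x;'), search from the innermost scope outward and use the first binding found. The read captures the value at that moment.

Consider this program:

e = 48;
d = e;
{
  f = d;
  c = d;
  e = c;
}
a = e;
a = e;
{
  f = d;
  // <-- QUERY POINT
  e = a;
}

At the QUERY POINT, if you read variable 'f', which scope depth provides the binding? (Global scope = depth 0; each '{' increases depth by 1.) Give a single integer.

Step 1: declare e=48 at depth 0
Step 2: declare d=(read e)=48 at depth 0
Step 3: enter scope (depth=1)
Step 4: declare f=(read d)=48 at depth 1
Step 5: declare c=(read d)=48 at depth 1
Step 6: declare e=(read c)=48 at depth 1
Step 7: exit scope (depth=0)
Step 8: declare a=(read e)=48 at depth 0
Step 9: declare a=(read e)=48 at depth 0
Step 10: enter scope (depth=1)
Step 11: declare f=(read d)=48 at depth 1
Visible at query point: a=48 d=48 e=48 f=48

Answer: 1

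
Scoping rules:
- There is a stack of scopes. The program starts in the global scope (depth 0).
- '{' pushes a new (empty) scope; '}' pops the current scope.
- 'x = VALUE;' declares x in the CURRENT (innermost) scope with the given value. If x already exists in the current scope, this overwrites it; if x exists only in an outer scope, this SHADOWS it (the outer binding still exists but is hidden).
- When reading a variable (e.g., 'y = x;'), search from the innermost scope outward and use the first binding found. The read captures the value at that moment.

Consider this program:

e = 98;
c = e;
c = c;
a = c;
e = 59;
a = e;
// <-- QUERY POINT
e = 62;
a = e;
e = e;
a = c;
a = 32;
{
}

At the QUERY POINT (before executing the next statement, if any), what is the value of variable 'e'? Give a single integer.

Step 1: declare e=98 at depth 0
Step 2: declare c=(read e)=98 at depth 0
Step 3: declare c=(read c)=98 at depth 0
Step 4: declare a=(read c)=98 at depth 0
Step 5: declare e=59 at depth 0
Step 6: declare a=(read e)=59 at depth 0
Visible at query point: a=59 c=98 e=59

Answer: 59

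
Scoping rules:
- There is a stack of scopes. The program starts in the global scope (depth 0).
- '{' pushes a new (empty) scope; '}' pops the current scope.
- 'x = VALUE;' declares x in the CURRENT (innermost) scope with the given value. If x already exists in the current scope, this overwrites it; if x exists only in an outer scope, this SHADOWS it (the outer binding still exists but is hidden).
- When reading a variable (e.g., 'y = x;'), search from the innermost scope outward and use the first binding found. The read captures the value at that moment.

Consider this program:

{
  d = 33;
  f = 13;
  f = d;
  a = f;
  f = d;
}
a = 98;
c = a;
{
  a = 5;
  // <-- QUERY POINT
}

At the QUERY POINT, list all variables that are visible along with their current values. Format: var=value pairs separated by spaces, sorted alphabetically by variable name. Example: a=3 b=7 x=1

Step 1: enter scope (depth=1)
Step 2: declare d=33 at depth 1
Step 3: declare f=13 at depth 1
Step 4: declare f=(read d)=33 at depth 1
Step 5: declare a=(read f)=33 at depth 1
Step 6: declare f=(read d)=33 at depth 1
Step 7: exit scope (depth=0)
Step 8: declare a=98 at depth 0
Step 9: declare c=(read a)=98 at depth 0
Step 10: enter scope (depth=1)
Step 11: declare a=5 at depth 1
Visible at query point: a=5 c=98

Answer: a=5 c=98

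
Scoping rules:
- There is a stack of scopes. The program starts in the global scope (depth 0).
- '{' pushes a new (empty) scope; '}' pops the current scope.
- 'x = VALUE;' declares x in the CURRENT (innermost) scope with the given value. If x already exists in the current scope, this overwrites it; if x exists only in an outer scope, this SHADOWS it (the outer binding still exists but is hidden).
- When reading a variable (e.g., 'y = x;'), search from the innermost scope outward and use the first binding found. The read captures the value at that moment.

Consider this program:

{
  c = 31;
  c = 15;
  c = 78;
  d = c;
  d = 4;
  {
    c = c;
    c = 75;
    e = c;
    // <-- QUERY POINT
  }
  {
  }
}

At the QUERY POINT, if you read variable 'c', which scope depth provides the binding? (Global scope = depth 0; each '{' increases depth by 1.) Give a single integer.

Answer: 2

Derivation:
Step 1: enter scope (depth=1)
Step 2: declare c=31 at depth 1
Step 3: declare c=15 at depth 1
Step 4: declare c=78 at depth 1
Step 5: declare d=(read c)=78 at depth 1
Step 6: declare d=4 at depth 1
Step 7: enter scope (depth=2)
Step 8: declare c=(read c)=78 at depth 2
Step 9: declare c=75 at depth 2
Step 10: declare e=(read c)=75 at depth 2
Visible at query point: c=75 d=4 e=75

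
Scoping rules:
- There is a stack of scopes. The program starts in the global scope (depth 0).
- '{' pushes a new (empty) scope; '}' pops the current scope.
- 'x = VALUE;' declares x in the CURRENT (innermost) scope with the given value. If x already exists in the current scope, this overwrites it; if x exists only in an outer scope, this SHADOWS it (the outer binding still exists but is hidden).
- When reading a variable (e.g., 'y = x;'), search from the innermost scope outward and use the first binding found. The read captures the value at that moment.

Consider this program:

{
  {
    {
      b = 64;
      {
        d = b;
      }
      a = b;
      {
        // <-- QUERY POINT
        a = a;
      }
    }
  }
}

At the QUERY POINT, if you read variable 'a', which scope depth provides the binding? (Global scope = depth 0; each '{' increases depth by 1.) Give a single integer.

Step 1: enter scope (depth=1)
Step 2: enter scope (depth=2)
Step 3: enter scope (depth=3)
Step 4: declare b=64 at depth 3
Step 5: enter scope (depth=4)
Step 6: declare d=(read b)=64 at depth 4
Step 7: exit scope (depth=3)
Step 8: declare a=(read b)=64 at depth 3
Step 9: enter scope (depth=4)
Visible at query point: a=64 b=64

Answer: 3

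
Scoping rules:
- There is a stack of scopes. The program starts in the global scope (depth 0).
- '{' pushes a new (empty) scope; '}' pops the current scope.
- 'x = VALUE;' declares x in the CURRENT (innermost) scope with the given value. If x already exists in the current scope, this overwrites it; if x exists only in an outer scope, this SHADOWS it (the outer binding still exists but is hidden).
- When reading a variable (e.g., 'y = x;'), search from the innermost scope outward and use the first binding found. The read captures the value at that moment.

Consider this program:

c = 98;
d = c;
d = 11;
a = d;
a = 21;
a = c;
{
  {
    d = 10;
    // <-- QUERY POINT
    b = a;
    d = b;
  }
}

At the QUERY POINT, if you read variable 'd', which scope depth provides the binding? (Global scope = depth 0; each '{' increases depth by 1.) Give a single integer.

Step 1: declare c=98 at depth 0
Step 2: declare d=(read c)=98 at depth 0
Step 3: declare d=11 at depth 0
Step 4: declare a=(read d)=11 at depth 0
Step 5: declare a=21 at depth 0
Step 6: declare a=(read c)=98 at depth 0
Step 7: enter scope (depth=1)
Step 8: enter scope (depth=2)
Step 9: declare d=10 at depth 2
Visible at query point: a=98 c=98 d=10

Answer: 2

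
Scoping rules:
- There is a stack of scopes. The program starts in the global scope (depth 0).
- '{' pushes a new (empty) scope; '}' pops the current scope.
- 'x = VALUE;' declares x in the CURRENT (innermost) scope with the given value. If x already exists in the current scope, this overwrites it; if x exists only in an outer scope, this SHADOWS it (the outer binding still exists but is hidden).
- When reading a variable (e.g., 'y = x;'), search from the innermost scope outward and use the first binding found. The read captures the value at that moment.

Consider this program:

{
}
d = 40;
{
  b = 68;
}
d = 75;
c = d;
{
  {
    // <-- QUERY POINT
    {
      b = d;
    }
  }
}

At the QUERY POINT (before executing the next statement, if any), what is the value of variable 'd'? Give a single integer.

Step 1: enter scope (depth=1)
Step 2: exit scope (depth=0)
Step 3: declare d=40 at depth 0
Step 4: enter scope (depth=1)
Step 5: declare b=68 at depth 1
Step 6: exit scope (depth=0)
Step 7: declare d=75 at depth 0
Step 8: declare c=(read d)=75 at depth 0
Step 9: enter scope (depth=1)
Step 10: enter scope (depth=2)
Visible at query point: c=75 d=75

Answer: 75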